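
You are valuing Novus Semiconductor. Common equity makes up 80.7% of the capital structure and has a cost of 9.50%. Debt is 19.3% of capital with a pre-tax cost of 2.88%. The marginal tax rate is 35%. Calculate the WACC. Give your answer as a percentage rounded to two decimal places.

After-tax cost of debt = 2.88% × (1 − 35%) = 1.8720%.
WACC = 0.807 × 9.5000% + 0.193 × 1.8720% = 8.0278%.

8.03%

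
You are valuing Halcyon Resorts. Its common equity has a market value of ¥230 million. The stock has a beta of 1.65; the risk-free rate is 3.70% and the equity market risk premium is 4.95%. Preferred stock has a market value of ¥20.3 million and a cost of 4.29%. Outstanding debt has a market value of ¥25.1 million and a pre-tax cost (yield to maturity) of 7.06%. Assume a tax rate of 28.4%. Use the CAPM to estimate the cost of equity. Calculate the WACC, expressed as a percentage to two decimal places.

Cost of equity via CAPM: Re = 3.7% + 1.65 × 4.95% = 11.8675%.
Total capital V = 230 + 20.3 + 25.1 = 275.4.
Equity: weight = 230/275.4 = 0.8351; cost = 11.8675%.
Preferred: weight = 20.3/275.4 = 0.0737; cost = 4.29%.
Debt: weight = 25.1/275.4 = 0.0911; after-tax cost = 7.06% × (1 − 28.4%) = 5.0550%.
WACC = 0.8351 × 11.8675% + 0.0737 × 4.2900% + 0.0911 × 5.0550% = 10.6881%.

10.69%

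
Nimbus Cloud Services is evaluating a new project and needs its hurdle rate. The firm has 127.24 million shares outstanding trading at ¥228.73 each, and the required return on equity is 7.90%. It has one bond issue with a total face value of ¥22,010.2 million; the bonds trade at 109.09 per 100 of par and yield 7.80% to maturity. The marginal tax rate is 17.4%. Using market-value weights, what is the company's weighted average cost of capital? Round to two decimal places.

Market value of equity E = 228.73 × 127.24m = 29103.6052m. Market value of debt D = 22010.2m × 109.09/100 = 24010.92718m.
Total capital V = 29103.6052 + 24010.92718 = 53114.53238.
Equity: weight = 29103.6052/53114.53238 = 0.5479; cost = 7.9%.
Bonds outstanding: weight = 24010.92718/53114.53238 = 0.4521; after-tax cost = 7.8% × (1 − 17.4%) = 6.4428%.
WACC = 0.5479 × 7.9000% + 0.4521 × 6.4428% = 7.2413%.

7.24%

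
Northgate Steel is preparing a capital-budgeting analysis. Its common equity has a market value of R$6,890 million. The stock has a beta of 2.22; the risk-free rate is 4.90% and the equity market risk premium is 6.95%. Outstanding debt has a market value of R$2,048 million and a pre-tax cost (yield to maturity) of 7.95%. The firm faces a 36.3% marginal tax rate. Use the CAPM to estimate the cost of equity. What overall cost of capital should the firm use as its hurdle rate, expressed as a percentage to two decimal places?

Cost of equity via CAPM: Re = 4.9% + 2.22 × 6.95% = 20.3290%.
Total capital V = 6890 + 2048 = 8938.
Equity: weight = 6890/8938 = 0.7709; cost = 20.329%.
Debt: weight = 2048/8938 = 0.2291; after-tax cost = 7.95% × (1 − 36.3%) = 5.0642%.
WACC = 0.7709 × 20.3290% + 0.2291 × 5.0642% = 16.8313%.

16.83%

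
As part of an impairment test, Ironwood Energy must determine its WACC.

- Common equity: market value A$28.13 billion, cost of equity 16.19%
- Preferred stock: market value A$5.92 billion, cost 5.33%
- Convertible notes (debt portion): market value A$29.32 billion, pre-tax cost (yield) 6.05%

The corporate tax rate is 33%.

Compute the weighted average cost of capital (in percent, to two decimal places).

9.56%

Total capital V = 28.13 + 5.92 + 29.32 = 63.37.
Equity: weight = 28.13/63.37 = 0.4439; cost = 16.19%.
Preferred: weight = 5.92/63.37 = 0.0934; cost = 5.33%.
Convertible notes (debt portion): weight = 29.32/63.37 = 0.4627; after-tax cost = 6.05% × (1 − 33%) = 4.0535%.
WACC = 0.4439 × 16.1900% + 0.0934 × 5.3300% + 0.4627 × 4.0535% = 9.5602%.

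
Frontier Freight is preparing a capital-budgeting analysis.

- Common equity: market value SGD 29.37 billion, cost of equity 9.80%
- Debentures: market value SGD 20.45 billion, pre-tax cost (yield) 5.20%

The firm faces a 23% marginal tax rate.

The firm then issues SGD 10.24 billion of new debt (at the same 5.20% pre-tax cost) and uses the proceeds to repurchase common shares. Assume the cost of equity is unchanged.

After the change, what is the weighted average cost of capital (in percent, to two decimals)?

6.23%

After the change:
Total capital V = 19.13 + 30.69 = 49.82.
Equity: weight = 19.13/49.82 = 0.3840; cost = 9.8%.
Debentures: weight = 30.69/49.82 = 0.6160; after-tax cost = 5.2% × (1 − 23%) = 4.0040%.
WACC = 0.3840 × 9.8000% + 0.6160 × 4.0040% = 6.2296%.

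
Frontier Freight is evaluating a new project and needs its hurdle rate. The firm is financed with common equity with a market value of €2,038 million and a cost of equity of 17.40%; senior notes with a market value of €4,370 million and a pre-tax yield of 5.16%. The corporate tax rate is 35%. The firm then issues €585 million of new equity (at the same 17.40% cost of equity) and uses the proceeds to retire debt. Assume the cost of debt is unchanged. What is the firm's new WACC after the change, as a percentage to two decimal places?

After the change:
Total capital V = 2623 + 3785 = 6408.
Equity: weight = 2623/6408 = 0.4093; cost = 17.4%.
Senior notes: weight = 3785/6408 = 0.5907; after-tax cost = 5.16% × (1 − 35%) = 3.3540%.
WACC = 0.4093 × 17.4000% + 0.5907 × 3.3540% = 9.1035%.

9.10%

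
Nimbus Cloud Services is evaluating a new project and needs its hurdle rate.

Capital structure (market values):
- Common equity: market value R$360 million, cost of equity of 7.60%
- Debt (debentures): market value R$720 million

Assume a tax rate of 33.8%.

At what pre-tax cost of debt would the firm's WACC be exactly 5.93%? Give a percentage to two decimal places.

Total capital V = 360 + 720 = 1080.
Equity weight = 360/1080 = 0.3333.
Debentures weight = 720/1080 = 0.6667.
Equity contribution = 0.3333 × 7.6% = 2.5333%.
Remaining for debt = 5.93% − 2.5333% = 3.3967%.
Rd × (1 − 33.8%) × 0.6667 = 3.3967%  ⇒  Rd = 7.6964%.

7.70%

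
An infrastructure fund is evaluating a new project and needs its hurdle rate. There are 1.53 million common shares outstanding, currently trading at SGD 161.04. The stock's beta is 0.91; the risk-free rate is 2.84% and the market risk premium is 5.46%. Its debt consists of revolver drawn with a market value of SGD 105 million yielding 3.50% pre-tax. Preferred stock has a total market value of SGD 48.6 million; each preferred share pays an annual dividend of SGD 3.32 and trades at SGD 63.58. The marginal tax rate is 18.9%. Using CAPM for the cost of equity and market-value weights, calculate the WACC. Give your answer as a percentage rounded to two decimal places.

6.19%

Cost of equity via CAPM: Re = 2.84% + 0.91 × 5.46% = 7.8086%.
Cost of preferred: Rp = 3.32 / 63.58 = 5.2218%.
Market value of equity E = 161.04 × 1.53m = 246.3912m.
Total capital V = 246.3912 + 48.6 + 105 = 399.9912.
Equity: weight = 246.3912/399.9912 = 0.6160; cost = 7.8086%.
Preferred: weight = 48.6/399.9912 = 0.1215; cost = 5.2218%.
Revolver drawn: weight = 105/399.9912 = 0.2625; after-tax cost = 3.5% × (1 − 18.9%) = 2.8385%.
WACC = 0.6160 × 7.8086% + 0.1215 × 5.2218% + 0.2625 × 2.8385% = 6.1896%.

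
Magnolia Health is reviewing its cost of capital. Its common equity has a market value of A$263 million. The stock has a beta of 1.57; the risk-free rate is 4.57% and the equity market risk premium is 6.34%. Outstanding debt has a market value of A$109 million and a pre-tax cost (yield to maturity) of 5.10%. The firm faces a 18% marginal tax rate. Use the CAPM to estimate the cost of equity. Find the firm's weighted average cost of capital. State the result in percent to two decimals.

11.49%

Cost of equity via CAPM: Re = 4.57% + 1.57 × 6.34% = 14.5238%.
Total capital V = 263 + 109 = 372.
Equity: weight = 263/372 = 0.7070; cost = 14.5238%.
Debt: weight = 109/372 = 0.2930; after-tax cost = 5.1% × (1 − 18%) = 4.1820%.
WACC = 0.7070 × 14.5238% + 0.2930 × 4.1820% = 11.4935%.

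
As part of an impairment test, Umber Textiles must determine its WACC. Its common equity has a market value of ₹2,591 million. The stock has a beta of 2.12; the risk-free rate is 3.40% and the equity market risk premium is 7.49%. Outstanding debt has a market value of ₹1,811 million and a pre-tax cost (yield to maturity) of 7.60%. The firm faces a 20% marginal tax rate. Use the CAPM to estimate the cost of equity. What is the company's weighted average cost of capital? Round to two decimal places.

Cost of equity via CAPM: Re = 3.4% + 2.12 × 7.49% = 19.2788%.
Total capital V = 2591 + 1811 = 4402.
Equity: weight = 2591/4402 = 0.5886; cost = 19.2788%.
Debt: weight = 1811/4402 = 0.4114; after-tax cost = 7.6% × (1 − 20%) = 6.0800%.
WACC = 0.5886 × 19.2788% + 0.4114 × 6.0800% = 13.8488%.

13.85%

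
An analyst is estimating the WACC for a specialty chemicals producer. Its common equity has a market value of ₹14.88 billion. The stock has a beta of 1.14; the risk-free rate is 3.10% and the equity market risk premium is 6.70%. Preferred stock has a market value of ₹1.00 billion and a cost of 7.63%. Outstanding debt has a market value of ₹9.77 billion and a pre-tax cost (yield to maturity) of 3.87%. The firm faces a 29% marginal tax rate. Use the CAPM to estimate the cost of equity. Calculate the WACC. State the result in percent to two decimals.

Cost of equity via CAPM: Re = 3.1% + 1.14 × 6.7% = 10.7380%.
Total capital V = 14.88 + 1 + 9.77 = 25.65.
Equity: weight = 14.88/25.65 = 0.5801; cost = 10.738%.
Preferred: weight = 1/25.65 = 0.0390; cost = 7.63%.
Debt: weight = 9.77/25.65 = 0.3809; after-tax cost = 3.87% × (1 − 29%) = 2.7477%.
WACC = 0.5801 × 10.7380% + 0.0390 × 7.6300% + 0.3809 × 2.7477% = 7.5734%.

7.57%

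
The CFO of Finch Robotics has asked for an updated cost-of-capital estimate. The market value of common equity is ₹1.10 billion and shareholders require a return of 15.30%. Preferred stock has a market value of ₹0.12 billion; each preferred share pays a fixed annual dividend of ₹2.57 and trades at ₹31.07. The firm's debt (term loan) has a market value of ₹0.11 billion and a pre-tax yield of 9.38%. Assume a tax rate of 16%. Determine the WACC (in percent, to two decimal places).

14.05%

Cost of preferred: Rp = 2.57 / 31.07 = 8.2716%.
Total capital V = 1.1 + 0.12 + 0.11 = 1.33.
Equity: weight = 1.1/1.33 = 0.8271; cost = 15.3%.
Preferred: weight = 0.12/1.33 = 0.0902; cost = 8.2716%.
Term loan: weight = 0.11/1.33 = 0.0827; after-tax cost = 9.38% × (1 − 16%) = 7.8792%.
WACC = 0.8271 × 15.3000% + 0.0902 × 8.2716% + 0.0827 × 7.8792% = 14.0521%.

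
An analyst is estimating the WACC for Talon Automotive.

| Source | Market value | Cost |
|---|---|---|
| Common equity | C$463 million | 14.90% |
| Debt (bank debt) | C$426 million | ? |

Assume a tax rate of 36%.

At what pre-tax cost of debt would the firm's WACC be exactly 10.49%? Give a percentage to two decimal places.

Total capital V = 463 + 426 = 889.
Equity weight = 463/889 = 0.5208.
Bank debt weight = 426/889 = 0.4792.
Equity contribution = 0.5208 × 14.9% = 7.7601%.
Remaining for debt = 10.49% − 7.7601% = 2.7299%.
Rd × (1 − 36%) × 0.4792 = 2.7299%  ⇒  Rd = 8.9015%.

8.90%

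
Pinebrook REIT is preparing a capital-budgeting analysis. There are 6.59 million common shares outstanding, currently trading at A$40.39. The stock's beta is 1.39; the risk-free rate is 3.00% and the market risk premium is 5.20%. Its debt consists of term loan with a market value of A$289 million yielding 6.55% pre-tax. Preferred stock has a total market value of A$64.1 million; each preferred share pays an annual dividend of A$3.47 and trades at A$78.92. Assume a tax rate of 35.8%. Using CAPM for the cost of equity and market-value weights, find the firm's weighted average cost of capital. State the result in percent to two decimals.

Cost of equity via CAPM: Re = 3.0% + 1.39 × 5.2% = 10.2280%.
Cost of preferred: Rp = 3.47 / 78.92 = 4.3969%.
Market value of equity E = 40.39 × 6.59m = 266.1701m.
Total capital V = 266.1701 + 64.1 + 289 = 619.2701.
Equity: weight = 266.1701/619.2701 = 0.4298; cost = 10.228%.
Preferred: weight = 64.1/619.2701 = 0.1035; cost = 4.3969%.
Term loan: weight = 289/619.2701 = 0.4667; after-tax cost = 6.55% × (1 − 35.8%) = 4.2051%.
WACC = 0.4298 × 10.2280% + 0.1035 × 4.3969% + 0.4667 × 4.2051% = 6.8137%.

6.81%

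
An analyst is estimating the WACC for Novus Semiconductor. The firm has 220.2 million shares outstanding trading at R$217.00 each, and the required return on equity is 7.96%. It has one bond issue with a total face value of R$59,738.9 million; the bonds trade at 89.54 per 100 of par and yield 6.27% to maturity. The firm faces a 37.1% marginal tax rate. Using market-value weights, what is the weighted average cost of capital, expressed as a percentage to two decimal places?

Market value of equity E = 217.0 × 220.2m = 47783.4m. Market value of debt D = 59738.9m × 89.54/100 = 53490.21106m.
Total capital V = 47783.4 + 53490.21106 = 101273.61106.
Equity: weight = 47783.4/101273.61106 = 0.4718; cost = 7.96%.
Bonds outstanding: weight = 53490.21106/101273.61106 = 0.5282; after-tax cost = 6.27% × (1 − 37.1%) = 3.9438%.
WACC = 0.4718 × 7.9600% + 0.5282 × 3.9438% = 5.8388%.

5.84%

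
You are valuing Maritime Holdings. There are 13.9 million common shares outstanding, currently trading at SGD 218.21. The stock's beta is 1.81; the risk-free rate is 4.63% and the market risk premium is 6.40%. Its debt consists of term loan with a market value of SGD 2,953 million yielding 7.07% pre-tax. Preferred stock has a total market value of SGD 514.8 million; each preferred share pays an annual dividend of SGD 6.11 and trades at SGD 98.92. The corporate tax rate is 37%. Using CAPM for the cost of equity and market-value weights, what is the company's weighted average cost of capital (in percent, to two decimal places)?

Cost of equity via CAPM: Re = 4.63% + 1.81 × 6.4% = 16.2140%.
Cost of preferred: Rp = 6.11 / 98.92 = 6.1767%.
Market value of equity E = 218.21 × 13.9m = 3033.119m.
Total capital V = 3033.119 + 514.8 + 2953 = 6500.919.
Equity: weight = 3033.119/6500.919 = 0.4666; cost = 16.214%.
Preferred: weight = 514.8/6500.919 = 0.0792; cost = 6.1767%.
Term loan: weight = 2953/6500.919 = 0.4542; after-tax cost = 7.07% × (1 − 37%) = 4.4541%.
WACC = 0.4666 × 16.2140% + 0.0792 × 6.1767% + 0.4542 × 4.4541% = 10.0773%.

10.08%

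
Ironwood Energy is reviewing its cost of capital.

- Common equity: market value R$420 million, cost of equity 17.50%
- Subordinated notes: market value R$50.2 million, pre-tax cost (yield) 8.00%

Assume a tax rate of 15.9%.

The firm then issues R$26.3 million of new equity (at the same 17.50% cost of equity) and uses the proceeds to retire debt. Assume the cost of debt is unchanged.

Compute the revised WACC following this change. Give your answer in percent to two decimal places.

16.95%

After the change:
Total capital V = 446.3 + 23.9 = 470.2.
Equity: weight = 446.3/470.2 = 0.9492; cost = 17.5%.
Subordinated notes: weight = 23.9/470.2 = 0.0508; after-tax cost = 8% × (1 − 15.9%) = 6.7280%.
WACC = 0.9492 × 17.5000% + 0.0508 × 6.7280% = 16.9525%.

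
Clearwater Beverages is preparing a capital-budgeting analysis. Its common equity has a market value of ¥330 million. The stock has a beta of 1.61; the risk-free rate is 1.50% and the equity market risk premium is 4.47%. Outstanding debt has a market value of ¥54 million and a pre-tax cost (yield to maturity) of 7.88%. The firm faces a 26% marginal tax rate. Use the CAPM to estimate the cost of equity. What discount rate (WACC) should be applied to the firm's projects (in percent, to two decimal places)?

Cost of equity via CAPM: Re = 1.5% + 1.61 × 4.47% = 8.6967%.
Total capital V = 330 + 54 = 384.
Equity: weight = 330/384 = 0.8594; cost = 8.6967%.
Debt: weight = 54/384 = 0.1406; after-tax cost = 7.88% × (1 − 26%) = 5.8312%.
WACC = 0.8594 × 8.6967% + 0.1406 × 5.8312% = 8.2937%.

8.29%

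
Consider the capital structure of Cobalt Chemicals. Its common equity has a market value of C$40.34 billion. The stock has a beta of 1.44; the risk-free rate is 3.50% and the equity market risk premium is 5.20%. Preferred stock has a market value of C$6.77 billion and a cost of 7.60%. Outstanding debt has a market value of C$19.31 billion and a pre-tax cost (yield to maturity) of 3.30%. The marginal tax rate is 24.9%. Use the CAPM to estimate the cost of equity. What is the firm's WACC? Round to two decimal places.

Cost of equity via CAPM: Re = 3.5% + 1.44 × 5.2% = 10.9880%.
Total capital V = 40.34 + 6.77 + 19.31 = 66.42.
Equity: weight = 40.34/66.42 = 0.6073; cost = 10.988%.
Preferred: weight = 6.77/66.42 = 0.1019; cost = 7.6%.
Debt: weight = 19.31/66.42 = 0.2907; after-tax cost = 3.3% × (1 − 24.9%) = 2.4783%.
WACC = 0.6073 × 10.9880% + 0.1019 × 7.6000% + 0.2907 × 2.4783% = 8.1687%.

8.17%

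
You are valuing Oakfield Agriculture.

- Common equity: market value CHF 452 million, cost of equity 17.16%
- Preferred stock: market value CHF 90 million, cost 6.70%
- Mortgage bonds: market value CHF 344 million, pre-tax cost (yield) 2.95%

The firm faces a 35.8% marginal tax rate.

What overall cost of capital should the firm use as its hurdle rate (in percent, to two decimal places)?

10.17%

Total capital V = 452 + 90 + 344 = 886.
Equity: weight = 452/886 = 0.5102; cost = 17.16%.
Preferred: weight = 90/886 = 0.1016; cost = 6.7%.
Mortgage bonds: weight = 344/886 = 0.3883; after-tax cost = 2.95% × (1 − 35.8%) = 1.8939%.
WACC = 0.5102 × 17.1600% + 0.1016 × 6.7000% + 0.3883 × 1.8939% = 10.1702%.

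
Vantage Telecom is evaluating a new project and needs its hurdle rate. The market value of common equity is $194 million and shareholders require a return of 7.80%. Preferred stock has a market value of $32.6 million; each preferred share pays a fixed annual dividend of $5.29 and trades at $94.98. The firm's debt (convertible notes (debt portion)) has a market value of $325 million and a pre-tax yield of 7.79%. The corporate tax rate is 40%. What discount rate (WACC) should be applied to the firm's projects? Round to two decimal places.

Cost of preferred: Rp = 5.29 / 94.98 = 5.5696%.
Total capital V = 194 + 32.6 + 325 = 551.6.
Equity: weight = 194/551.6 = 0.3517; cost = 7.8%.
Preferred: weight = 32.6/551.6 = 0.0591; cost = 5.5696%.
Convertible notes (debt portion): weight = 325/551.6 = 0.5892; after-tax cost = 7.79% × (1 − 40%) = 4.6740%.
WACC = 0.3517 × 7.8000% + 0.0591 × 5.5696% + 0.5892 × 4.6740% = 5.8264%.

5.83%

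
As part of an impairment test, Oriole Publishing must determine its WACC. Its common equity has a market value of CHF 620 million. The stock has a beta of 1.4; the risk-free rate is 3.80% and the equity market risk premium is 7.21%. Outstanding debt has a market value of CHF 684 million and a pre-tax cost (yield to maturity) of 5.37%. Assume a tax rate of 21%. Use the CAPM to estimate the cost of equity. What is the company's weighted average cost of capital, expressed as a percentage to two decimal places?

Cost of equity via CAPM: Re = 3.8% + 1.4 × 7.21% = 13.8940%.
Total capital V = 620 + 684 = 1304.
Equity: weight = 620/1304 = 0.4755; cost = 13.894%.
Debt: weight = 684/1304 = 0.5245; after-tax cost = 5.37% × (1 − 21%) = 4.2423%.
WACC = 0.4755 × 13.8940% + 0.5245 × 4.2423% = 8.8313%.

8.83%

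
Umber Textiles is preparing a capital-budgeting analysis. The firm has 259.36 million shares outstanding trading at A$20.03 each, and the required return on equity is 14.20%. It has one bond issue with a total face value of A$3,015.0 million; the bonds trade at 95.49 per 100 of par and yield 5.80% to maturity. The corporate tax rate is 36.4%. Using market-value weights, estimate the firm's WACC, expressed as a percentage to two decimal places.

Market value of equity E = 20.03 × 259.36m = 5194.9808m. Market value of debt D = 3015m × 95.49/100 = 2879.0235m.
Total capital V = 5194.9808 + 2879.0235 = 8074.0043.
Equity: weight = 5194.9808/8074.0043 = 0.6434; cost = 14.2%.
Bonds outstanding: weight = 2879.0235/8074.0043 = 0.3566; after-tax cost = 5.8% × (1 − 36.4%) = 3.6888%.
WACC = 0.6434 × 14.2000% + 0.3566 × 3.6888% = 10.4519%.

10.45%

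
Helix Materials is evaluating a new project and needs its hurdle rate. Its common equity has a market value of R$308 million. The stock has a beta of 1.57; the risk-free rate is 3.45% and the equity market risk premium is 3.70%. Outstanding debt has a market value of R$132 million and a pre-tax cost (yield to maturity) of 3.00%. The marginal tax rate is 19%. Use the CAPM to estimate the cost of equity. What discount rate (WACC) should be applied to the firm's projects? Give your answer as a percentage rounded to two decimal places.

7.21%

Cost of equity via CAPM: Re = 3.45% + 1.57 × 3.7% = 9.2590%.
Total capital V = 308 + 132 = 440.
Equity: weight = 308/440 = 0.7000; cost = 9.259%.
Debt: weight = 132/440 = 0.3000; after-tax cost = 3% × (1 − 19%) = 2.4300%.
WACC = 0.7000 × 9.2590% + 0.3000 × 2.4300% = 7.2103%.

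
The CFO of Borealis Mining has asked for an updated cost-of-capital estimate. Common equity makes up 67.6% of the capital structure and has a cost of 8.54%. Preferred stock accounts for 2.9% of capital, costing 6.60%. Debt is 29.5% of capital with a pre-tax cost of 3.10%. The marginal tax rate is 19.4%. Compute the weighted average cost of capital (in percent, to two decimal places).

6.70%

After-tax cost of debt = 3.1% × (1 − 19.4%) = 2.4986%.
WACC = 0.676 × 8.5400% + 0.029 × 6.6000% + 0.295 × 2.4986% = 6.7015%.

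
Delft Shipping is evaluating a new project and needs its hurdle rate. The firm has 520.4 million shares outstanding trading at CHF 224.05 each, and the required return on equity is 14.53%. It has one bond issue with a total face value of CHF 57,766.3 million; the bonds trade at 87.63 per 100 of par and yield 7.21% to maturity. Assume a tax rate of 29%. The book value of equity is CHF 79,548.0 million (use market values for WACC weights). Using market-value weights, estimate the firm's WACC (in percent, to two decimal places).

Market value of equity E = 224.05 × 520.4m = 116595.62m. Market value of debt D = 57766.3m × 87.63/100 = 50620.60869m.
Total capital V = 116595.62 + 50620.60869 = 167216.22869.
Equity: weight = 116595.62/167216.22869 = 0.6973; cost = 14.53%.
Bonds outstanding: weight = 50620.60869/167216.22869 = 0.3027; after-tax cost = 7.21% × (1 − 29%) = 5.1191%.
WACC = 0.6973 × 14.5300% + 0.3027 × 5.1191% = 11.6811%.

11.68%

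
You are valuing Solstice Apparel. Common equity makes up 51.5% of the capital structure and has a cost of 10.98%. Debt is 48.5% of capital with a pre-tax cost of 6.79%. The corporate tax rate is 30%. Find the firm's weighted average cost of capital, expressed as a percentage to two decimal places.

7.96%

After-tax cost of debt = 6.79% × (1 − 30%) = 4.7530%.
WACC = 0.515 × 10.9800% + 0.485 × 4.7530% = 7.9599%.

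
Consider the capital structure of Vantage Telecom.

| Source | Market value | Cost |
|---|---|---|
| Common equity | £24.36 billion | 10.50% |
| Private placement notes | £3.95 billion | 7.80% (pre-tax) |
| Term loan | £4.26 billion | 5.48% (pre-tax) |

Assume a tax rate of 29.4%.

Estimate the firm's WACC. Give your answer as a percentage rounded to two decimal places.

Total capital V = 24.36 + 3.95 + 4.26 = 32.57.
Equity: weight = 24.36/32.57 = 0.7479; cost = 10.5%.
Private placement notes: weight = 3.95/32.57 = 0.1213; after-tax cost = 7.8% × (1 − 29.4%) = 5.5068%.
Term loan: weight = 4.26/32.57 = 0.1308; after-tax cost = 5.48% × (1 − 29.4%) = 3.8689%.
WACC = 0.7479 × 10.5000% + 0.1213 × 5.5068% + 0.1308 × 3.8689% = 9.0271%.

9.03%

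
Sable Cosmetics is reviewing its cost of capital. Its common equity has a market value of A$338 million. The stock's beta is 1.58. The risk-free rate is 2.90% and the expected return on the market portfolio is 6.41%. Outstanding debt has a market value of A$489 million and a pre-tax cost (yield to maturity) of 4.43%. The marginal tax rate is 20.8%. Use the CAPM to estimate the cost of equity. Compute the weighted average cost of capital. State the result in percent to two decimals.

5.53%

Market risk premium = 6.41% − 2.9% = 3.51%.
Cost of equity via CAPM: Re = 2.9% + 1.58 × 3.51% = 8.4458%.
Total capital V = 338 + 489 = 827.
Equity: weight = 338/827 = 0.4087; cost = 8.4458%.
Debt: weight = 489/827 = 0.5913; after-tax cost = 4.43% × (1 − 20.8%) = 3.5086%.
WACC = 0.4087 × 8.4458% + 0.5913 × 3.5086% = 5.5264%.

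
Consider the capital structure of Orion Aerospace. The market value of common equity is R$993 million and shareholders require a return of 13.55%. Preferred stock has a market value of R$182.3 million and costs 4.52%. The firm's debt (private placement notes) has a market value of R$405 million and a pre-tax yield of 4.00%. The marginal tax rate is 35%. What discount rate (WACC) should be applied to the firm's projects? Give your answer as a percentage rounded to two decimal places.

9.70%

Total capital V = 993 + 182.3 + 405 = 1580.3.
Equity: weight = 993/1580.3 = 0.6284; cost = 13.55%.
Preferred: weight = 182.3/1580.3 = 0.1154; cost = 4.52%.
Private placement notes: weight = 405/1580.3 = 0.2563; after-tax cost = 4% × (1 − 35%) = 2.6000%.
WACC = 0.6284 × 13.5500% + 0.1154 × 4.5200% + 0.2563 × 2.6000% = 9.7020%.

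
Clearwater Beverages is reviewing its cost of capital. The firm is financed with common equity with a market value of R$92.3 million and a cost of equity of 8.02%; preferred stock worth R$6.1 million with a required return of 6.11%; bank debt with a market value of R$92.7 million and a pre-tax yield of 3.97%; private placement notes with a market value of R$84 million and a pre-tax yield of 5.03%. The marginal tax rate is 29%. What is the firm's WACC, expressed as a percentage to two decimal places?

4.87%

Total capital V = 92.3 + 6.1 + 92.7 + 84 = 275.1.
Equity: weight = 92.3/275.1 = 0.3355; cost = 8.02%.
Preferred: weight = 6.1/275.1 = 0.0222; cost = 6.11%.
Bank debt: weight = 92.7/275.1 = 0.3370; after-tax cost = 3.97% × (1 − 29%) = 2.8187%.
Private placement notes: weight = 84/275.1 = 0.3053; after-tax cost = 5.03% × (1 − 29%) = 3.5713%.
WACC = 0.3355 × 8.0200% + 0.0222 × 6.1100% + 0.3370 × 2.8187% + 0.3053 × 3.5713% = 4.8666%.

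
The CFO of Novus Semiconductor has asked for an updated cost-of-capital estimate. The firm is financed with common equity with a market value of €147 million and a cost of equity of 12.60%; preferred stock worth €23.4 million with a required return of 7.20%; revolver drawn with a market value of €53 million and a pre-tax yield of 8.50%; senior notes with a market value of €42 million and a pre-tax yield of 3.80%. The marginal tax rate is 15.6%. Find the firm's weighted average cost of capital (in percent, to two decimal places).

Total capital V = 147 + 23.4 + 53 + 42 = 265.4.
Equity: weight = 147/265.4 = 0.5539; cost = 12.6%.
Preferred: weight = 23.4/265.4 = 0.0882; cost = 7.2%.
Revolver drawn: weight = 53/265.4 = 0.1997; after-tax cost = 8.5% × (1 − 15.6%) = 7.1740%.
Senior notes: weight = 42/265.4 = 0.1583; after-tax cost = 3.8% × (1 − 15.6%) = 3.2072%.
WACC = 0.5539 × 12.6000% + 0.0882 × 7.2000% + 0.1997 × 7.1740% + 0.1583 × 3.2072% = 9.5539%.

9.55%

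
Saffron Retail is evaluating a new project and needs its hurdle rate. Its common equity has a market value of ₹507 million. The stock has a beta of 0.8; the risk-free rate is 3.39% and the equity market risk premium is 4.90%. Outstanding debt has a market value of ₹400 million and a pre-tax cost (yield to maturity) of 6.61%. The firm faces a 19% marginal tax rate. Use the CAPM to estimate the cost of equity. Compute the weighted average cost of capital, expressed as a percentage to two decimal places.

Cost of equity via CAPM: Re = 3.39% + 0.8 × 4.9% = 7.3100%.
Total capital V = 507 + 400 = 907.
Equity: weight = 507/907 = 0.5590; cost = 7.31%.
Debt: weight = 400/907 = 0.4410; after-tax cost = 6.61% × (1 − 19%) = 5.3541%.
WACC = 0.5590 × 7.3100% + 0.4410 × 5.3541% = 6.4474%.

6.45%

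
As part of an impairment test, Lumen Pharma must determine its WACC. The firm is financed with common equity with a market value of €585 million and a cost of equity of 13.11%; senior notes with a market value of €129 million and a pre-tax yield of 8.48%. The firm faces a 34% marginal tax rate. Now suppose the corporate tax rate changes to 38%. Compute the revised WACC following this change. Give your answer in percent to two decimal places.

11.69%

After the change:
Total capital V = 585 + 129 = 714.
Equity: weight = 585/714 = 0.8193; cost = 13.11%.
Senior notes: weight = 129/714 = 0.1807; after-tax cost = 8.48% × (1 − 38%) = 5.2576%.
WACC = 0.8193 × 13.1100% + 0.1807 × 5.2576% = 11.6913%.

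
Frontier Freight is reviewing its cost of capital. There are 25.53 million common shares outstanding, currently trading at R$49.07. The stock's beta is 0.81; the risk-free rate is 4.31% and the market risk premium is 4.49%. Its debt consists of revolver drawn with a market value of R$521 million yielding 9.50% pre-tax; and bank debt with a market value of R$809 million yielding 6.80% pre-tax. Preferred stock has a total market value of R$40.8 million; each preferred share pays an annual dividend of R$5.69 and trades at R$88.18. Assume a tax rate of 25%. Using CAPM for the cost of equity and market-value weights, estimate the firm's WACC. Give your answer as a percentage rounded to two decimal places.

Cost of equity via CAPM: Re = 4.31% + 0.81 × 4.49% = 7.9469%.
Cost of preferred: Rp = 5.69 / 88.18 = 6.4527%.
Market value of equity E = 49.07 × 25.53m = 1252.7571m.
Total capital V = 1252.7571 + 40.8 + 521 + 809 = 2623.5571.
Equity: weight = 1252.7571/2623.5571 = 0.4775; cost = 7.9469%.
Preferred: weight = 40.8/2623.5571 = 0.0156; cost = 6.4527%.
Revolver drawn: weight = 521/2623.5571 = 0.1986; after-tax cost = 9.5% × (1 − 25%) = 7.1250%.
Bank debt: weight = 809/2623.5571 = 0.3084; after-tax cost = 6.8% × (1 − 25%) = 5.1000%.
WACC = 0.4775 × 7.9469% + 0.0156 × 6.4527% + 0.1986 × 7.1250% + 0.3084 × 5.1000% = 6.8826%.

6.88%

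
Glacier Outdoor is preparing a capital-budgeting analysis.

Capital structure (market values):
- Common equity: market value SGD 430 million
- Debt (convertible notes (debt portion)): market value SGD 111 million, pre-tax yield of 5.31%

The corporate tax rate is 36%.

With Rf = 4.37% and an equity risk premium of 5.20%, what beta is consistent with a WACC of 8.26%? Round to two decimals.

0.99

Total capital V = 430 + 111 = 541.
Equity weight = 430/541 = 0.7948.
Convertible notes (debt portion) weight = 111/541 = 0.2052.
Debt contribution = 0.2052 × 5.31% × (1 − 36%) = 0.6973%.
Required equity contribution = 8.26% − 0.6973% = 7.5627%  ⇒  Re = 9.5150%.
CAPM: 9.5150% = 4.37% + β × 5.2%  ⇒  β = 0.9894.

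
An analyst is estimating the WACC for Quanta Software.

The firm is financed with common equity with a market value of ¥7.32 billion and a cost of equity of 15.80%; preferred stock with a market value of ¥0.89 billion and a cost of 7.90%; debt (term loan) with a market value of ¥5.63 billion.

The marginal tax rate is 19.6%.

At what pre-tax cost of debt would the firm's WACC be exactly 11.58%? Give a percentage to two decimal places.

8.30%

Total capital V = 7.32 + 0.89 + 5.63 = 13.84.
Equity weight = 7.32/13.84 = 0.5289.
Preferred weight = 0.89/13.84 = 0.0643.
Term loan weight = 5.63/13.84 = 0.4068.
Equity contribution = 0.5289 × 15.8% = 8.3566%.
Preferred contribution = 0.0643 × 7.9% = 0.5080%.
Remaining for debt = 11.58% − 8.8647% = 2.7153%.
Rd × (1 − 19.6%) × 0.4068 = 2.7153%  ⇒  Rd = 8.3022%.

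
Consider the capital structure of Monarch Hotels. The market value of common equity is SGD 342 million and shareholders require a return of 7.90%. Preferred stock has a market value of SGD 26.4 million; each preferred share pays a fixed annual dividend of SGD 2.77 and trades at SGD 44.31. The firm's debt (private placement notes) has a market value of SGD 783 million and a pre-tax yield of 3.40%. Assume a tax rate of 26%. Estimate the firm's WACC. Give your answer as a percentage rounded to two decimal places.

4.20%

Cost of preferred: Rp = 2.77 / 44.31 = 6.2514%.
Total capital V = 342 + 26.4 + 783 = 1151.4.
Equity: weight = 342/1151.4 = 0.2970; cost = 7.9%.
Preferred: weight = 26.4/1151.4 = 0.0229; cost = 6.2514%.
Private placement notes: weight = 783/1151.4 = 0.6800; after-tax cost = 3.4% × (1 − 26%) = 2.5160%.
WACC = 0.2970 × 7.9000% + 0.0229 × 6.2514% + 0.6800 × 2.5160% = 4.2009%.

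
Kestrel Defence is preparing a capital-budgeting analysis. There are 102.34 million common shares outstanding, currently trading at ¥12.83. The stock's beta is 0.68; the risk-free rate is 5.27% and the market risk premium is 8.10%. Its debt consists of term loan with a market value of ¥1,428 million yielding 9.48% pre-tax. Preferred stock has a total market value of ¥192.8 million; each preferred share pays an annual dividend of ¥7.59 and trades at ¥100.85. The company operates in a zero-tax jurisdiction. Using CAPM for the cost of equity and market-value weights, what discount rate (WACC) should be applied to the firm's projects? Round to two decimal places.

Cost of equity via CAPM: Re = 5.27% + 0.68 × 8.1% = 10.7780%.
Cost of preferred: Rp = 7.59 / 100.85 = 7.5260%.
Market value of equity E = 12.83 × 102.34m = 1313.0222m.
Total capital V = 1313.0222 + 192.8 + 1428 = 2933.8222.
Equity: weight = 1313.0222/2933.8222 = 0.4475; cost = 10.778%.
Preferred: weight = 192.8/2933.8222 = 0.0657; cost = 7.526%.
Term loan: weight = 1428/2933.8222 = 0.4867; after-tax cost = 9.48% × (1 − 0%) = 9.4800%.
WACC = 0.4475 × 10.7780% + 0.0657 × 7.5260% + 0.4867 × 9.4800% = 9.9325%.

9.93%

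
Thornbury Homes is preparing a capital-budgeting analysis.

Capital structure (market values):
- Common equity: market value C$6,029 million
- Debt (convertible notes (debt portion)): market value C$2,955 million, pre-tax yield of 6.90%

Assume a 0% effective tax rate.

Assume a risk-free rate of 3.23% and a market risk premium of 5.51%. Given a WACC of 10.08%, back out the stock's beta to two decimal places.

1.53

Total capital V = 6029 + 2955 = 8984.
Equity weight = 6029/8984 = 0.6711.
Convertible notes (debt portion) weight = 2955/8984 = 0.3289.
Debt contribution = 0.3289 × 6.9% × (1 − 0%) = 2.2695%.
Required equity contribution = 10.08% − 2.2695% = 7.8105%  ⇒  Re = 11.6386%.
CAPM: 11.6386% = 3.23% + β × 5.51%  ⇒  β = 1.5261.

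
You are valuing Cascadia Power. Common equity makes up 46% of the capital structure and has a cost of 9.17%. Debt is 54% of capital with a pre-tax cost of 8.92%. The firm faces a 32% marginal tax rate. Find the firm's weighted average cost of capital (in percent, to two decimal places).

7.49%

After-tax cost of debt = 8.92% × (1 − 32%) = 6.0656%.
WACC = 0.460 × 9.1700% + 0.540 × 6.0656% = 7.4936%.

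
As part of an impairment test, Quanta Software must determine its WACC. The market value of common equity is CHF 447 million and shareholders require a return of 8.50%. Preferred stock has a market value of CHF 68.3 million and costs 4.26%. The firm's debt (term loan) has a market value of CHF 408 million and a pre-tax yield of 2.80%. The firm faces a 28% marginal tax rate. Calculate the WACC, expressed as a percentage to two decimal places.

Total capital V = 447 + 68.3 + 408 = 923.3.
Equity: weight = 447/923.3 = 0.4841; cost = 8.5%.
Preferred: weight = 68.3/923.3 = 0.0740; cost = 4.26%.
Term loan: weight = 408/923.3 = 0.4419; after-tax cost = 2.8% × (1 − 28%) = 2.0160%.
WACC = 0.4841 × 8.5000% + 0.0740 × 4.2600% + 0.4419 × 2.0160% = 5.3211%.

5.32%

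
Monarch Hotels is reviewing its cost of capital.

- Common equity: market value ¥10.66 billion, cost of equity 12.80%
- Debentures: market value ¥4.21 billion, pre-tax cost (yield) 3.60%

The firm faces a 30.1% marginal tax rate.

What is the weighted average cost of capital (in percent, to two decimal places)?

9.89%

Total capital V = 10.66 + 4.21 = 14.87.
Equity: weight = 10.66/14.87 = 0.7169; cost = 12.8%.
Debentures: weight = 4.21/14.87 = 0.2831; after-tax cost = 3.6% × (1 − 30.1%) = 2.5164%.
WACC = 0.7169 × 12.8000% + 0.2831 × 2.5164% = 9.8885%.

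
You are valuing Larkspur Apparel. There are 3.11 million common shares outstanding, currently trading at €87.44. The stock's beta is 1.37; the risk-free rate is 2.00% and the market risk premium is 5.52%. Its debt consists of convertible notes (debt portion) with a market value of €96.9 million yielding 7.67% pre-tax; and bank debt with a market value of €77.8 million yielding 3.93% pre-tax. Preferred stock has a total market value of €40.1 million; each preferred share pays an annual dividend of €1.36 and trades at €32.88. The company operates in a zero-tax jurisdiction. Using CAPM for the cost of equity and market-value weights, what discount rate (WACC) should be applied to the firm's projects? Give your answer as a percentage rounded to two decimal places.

Cost of equity via CAPM: Re = 2.0% + 1.37 × 5.52% = 9.5624%.
Cost of preferred: Rp = 1.36 / 32.88 = 4.1363%.
Market value of equity E = 87.44 × 3.11m = 271.9384m.
Total capital V = 271.9384 + 40.1 + 96.9 + 77.8 = 486.7384.
Equity: weight = 271.9384/486.7384 = 0.5587; cost = 9.5624%.
Preferred: weight = 40.1/486.7384 = 0.0824; cost = 4.1363%.
Convertible notes (debt portion): weight = 96.9/486.7384 = 0.1991; after-tax cost = 7.67% × (1 − 0%) = 7.6700%.
Bank debt: weight = 77.8/486.7384 = 0.1598; after-tax cost = 3.93% × (1 − 0%) = 3.9300%.
WACC = 0.5587 × 9.5624% + 0.0824 × 4.1363% + 0.1991 × 7.6700% + 0.1598 × 3.9300% = 7.8384%.

7.84%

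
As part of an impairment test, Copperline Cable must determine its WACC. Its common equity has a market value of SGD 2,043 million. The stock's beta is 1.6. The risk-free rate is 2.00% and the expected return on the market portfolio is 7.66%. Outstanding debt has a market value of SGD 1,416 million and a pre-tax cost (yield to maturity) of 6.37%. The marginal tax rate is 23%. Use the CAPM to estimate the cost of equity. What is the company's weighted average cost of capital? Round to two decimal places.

Market risk premium = 7.66% − 2.0% = 5.66%.
Cost of equity via CAPM: Re = 2.0% + 1.6 × 5.66% = 11.0560%.
Total capital V = 2043 + 1416 = 3459.
Equity: weight = 2043/3459 = 0.5906; cost = 11.056%.
Debt: weight = 1416/3459 = 0.4094; after-tax cost = 6.37% × (1 − 23%) = 4.9049%.
WACC = 0.5906 × 11.0560% + 0.4094 × 4.9049% = 8.5379%.

8.54%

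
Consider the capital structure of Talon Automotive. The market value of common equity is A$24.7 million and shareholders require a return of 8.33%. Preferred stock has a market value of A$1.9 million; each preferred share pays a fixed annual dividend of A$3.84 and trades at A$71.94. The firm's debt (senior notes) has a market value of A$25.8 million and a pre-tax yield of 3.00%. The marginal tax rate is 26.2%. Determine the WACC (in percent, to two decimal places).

Cost of preferred: Rp = 3.84 / 71.94 = 5.3378%.
Total capital V = 24.7 + 1.9 + 25.8 = 52.4.
Equity: weight = 24.7/52.4 = 0.4714; cost = 8.33%.
Preferred: weight = 1.9/52.4 = 0.0363; cost = 5.3378%.
Senior notes: weight = 25.8/52.4 = 0.4924; after-tax cost = 3% × (1 − 26.2%) = 2.2140%.
WACC = 0.4714 × 8.3300% + 0.0363 × 5.3378% + 0.4924 × 2.2140% = 5.2102%.

5.21%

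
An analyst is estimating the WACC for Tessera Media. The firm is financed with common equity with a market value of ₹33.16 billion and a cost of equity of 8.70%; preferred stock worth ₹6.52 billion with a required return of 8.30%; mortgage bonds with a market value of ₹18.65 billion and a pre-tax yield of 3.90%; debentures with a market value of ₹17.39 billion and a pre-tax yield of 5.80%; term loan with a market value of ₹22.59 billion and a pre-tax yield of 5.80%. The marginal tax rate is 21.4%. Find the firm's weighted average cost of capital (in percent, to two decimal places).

5.92%

Total capital V = 33.16 + 6.52 + 18.65 + 17.39 + 22.59 = 98.31.
Equity: weight = 33.16/98.31 = 0.3373; cost = 8.7%.
Preferred: weight = 6.52/98.31 = 0.0663; cost = 8.3%.
Mortgage bonds: weight = 18.65/98.31 = 0.1897; after-tax cost = 3.9% × (1 − 21.4%) = 3.0654%.
Debentures: weight = 17.39/98.31 = 0.1769; after-tax cost = 5.8% × (1 − 21.4%) = 4.5588%.
Term loan: weight = 22.59/98.31 = 0.2298; after-tax cost = 5.8% × (1 − 21.4%) = 4.5588%.
WACC = 0.3373 × 8.7000% + 0.0663 × 8.3000% + 0.1897 × 3.0654% + 0.1769 × 4.5588% + 0.2298 × 4.5588% = 5.9204%.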